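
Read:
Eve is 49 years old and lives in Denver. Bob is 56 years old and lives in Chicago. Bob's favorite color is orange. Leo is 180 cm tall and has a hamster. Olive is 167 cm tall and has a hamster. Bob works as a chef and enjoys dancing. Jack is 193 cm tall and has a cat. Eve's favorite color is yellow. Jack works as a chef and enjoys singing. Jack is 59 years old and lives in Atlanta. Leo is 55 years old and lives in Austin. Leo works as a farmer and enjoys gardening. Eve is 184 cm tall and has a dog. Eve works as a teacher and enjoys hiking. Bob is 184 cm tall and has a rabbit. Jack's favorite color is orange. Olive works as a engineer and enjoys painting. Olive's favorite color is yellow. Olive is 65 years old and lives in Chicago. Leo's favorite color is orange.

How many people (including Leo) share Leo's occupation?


Leo is a farmer. Count = 1

1


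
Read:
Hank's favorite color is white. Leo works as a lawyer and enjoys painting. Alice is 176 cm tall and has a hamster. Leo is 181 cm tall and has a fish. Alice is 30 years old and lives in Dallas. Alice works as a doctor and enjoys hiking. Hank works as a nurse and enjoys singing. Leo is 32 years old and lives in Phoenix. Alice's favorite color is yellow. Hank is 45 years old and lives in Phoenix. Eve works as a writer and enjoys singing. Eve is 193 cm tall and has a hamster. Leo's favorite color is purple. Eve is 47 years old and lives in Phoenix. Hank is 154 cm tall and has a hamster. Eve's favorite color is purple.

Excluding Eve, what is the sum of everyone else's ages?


Sum (excluding Eve): 107

107


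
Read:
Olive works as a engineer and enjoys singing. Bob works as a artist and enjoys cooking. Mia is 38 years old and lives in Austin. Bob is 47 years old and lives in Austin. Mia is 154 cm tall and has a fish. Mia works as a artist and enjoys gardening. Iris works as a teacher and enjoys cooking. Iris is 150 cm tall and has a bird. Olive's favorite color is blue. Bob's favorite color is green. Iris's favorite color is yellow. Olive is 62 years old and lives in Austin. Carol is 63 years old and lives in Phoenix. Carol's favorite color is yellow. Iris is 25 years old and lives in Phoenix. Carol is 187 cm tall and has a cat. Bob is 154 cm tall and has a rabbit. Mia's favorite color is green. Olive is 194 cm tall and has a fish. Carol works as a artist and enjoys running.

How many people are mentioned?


People: Iris, Mia, Carol, Olive, Bob. Count = 5

5


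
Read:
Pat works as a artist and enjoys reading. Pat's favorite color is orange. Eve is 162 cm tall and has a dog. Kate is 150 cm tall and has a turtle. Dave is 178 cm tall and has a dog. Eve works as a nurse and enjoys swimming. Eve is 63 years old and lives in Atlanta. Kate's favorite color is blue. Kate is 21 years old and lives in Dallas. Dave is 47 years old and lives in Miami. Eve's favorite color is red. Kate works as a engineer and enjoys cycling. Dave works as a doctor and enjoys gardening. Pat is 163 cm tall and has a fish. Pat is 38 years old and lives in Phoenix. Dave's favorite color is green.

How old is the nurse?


The nurse is Eve, age 63

63


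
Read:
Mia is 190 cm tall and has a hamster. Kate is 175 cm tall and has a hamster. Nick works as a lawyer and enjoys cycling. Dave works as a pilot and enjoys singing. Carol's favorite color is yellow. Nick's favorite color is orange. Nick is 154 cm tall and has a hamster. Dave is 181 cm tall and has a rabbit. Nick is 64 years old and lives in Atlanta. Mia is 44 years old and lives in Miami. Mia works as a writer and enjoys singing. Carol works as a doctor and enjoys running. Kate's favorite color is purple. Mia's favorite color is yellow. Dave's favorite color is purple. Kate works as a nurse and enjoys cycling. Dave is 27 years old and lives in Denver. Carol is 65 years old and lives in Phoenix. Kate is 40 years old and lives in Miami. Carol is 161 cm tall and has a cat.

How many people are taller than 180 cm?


Taller than 180: 2

2


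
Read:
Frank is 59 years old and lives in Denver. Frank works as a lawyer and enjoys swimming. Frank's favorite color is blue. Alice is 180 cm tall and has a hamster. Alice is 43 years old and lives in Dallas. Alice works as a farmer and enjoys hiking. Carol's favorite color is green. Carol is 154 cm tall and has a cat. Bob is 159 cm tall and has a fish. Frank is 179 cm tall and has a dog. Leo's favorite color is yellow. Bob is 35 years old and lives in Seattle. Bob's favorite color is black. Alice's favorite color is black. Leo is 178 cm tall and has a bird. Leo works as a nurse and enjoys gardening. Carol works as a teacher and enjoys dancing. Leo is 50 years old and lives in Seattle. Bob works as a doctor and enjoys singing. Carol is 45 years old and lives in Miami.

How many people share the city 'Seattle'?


Count: 2

2


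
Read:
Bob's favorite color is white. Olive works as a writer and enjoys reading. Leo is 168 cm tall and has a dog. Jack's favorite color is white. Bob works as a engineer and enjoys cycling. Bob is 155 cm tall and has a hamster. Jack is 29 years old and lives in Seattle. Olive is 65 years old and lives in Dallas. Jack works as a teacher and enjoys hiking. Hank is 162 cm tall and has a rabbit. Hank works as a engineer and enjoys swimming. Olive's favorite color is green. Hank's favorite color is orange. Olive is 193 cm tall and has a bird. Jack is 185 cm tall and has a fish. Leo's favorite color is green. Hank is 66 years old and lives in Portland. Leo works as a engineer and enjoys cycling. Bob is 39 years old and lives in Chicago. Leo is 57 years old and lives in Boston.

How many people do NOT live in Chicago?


Not in Chicago: 4

4


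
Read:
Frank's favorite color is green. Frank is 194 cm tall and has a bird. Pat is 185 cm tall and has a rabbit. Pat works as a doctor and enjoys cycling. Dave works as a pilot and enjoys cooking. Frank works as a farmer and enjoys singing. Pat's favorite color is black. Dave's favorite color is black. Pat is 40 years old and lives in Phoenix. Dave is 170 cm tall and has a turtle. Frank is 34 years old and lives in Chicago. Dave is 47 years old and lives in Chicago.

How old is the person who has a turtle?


Person with turtle is Dave, age 47

47


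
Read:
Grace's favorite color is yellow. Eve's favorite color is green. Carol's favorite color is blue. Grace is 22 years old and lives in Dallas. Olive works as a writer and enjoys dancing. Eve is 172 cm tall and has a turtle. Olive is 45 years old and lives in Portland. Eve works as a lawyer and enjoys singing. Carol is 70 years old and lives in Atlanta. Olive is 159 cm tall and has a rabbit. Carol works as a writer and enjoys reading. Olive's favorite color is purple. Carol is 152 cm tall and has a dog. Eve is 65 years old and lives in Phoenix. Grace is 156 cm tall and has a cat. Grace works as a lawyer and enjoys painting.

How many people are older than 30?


Filter: 3

3


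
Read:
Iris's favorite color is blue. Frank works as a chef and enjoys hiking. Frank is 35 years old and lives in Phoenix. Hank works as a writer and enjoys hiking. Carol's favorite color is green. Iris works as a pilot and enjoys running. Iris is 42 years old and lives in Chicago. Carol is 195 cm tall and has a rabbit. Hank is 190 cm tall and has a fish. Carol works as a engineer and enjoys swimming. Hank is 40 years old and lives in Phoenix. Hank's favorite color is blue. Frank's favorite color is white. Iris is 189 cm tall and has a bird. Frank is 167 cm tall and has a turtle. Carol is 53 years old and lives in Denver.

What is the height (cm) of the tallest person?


Tallest: Carol at 195 cm

195


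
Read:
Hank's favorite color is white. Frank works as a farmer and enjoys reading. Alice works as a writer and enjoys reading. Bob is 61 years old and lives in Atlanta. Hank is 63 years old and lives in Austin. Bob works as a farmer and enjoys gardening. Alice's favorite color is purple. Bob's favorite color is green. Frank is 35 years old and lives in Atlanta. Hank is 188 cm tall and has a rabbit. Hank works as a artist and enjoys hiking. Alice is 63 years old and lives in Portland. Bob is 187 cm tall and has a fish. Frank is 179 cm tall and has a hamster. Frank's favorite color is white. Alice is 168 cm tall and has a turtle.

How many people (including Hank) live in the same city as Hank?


Hank lives in Austin. Count = 1

1


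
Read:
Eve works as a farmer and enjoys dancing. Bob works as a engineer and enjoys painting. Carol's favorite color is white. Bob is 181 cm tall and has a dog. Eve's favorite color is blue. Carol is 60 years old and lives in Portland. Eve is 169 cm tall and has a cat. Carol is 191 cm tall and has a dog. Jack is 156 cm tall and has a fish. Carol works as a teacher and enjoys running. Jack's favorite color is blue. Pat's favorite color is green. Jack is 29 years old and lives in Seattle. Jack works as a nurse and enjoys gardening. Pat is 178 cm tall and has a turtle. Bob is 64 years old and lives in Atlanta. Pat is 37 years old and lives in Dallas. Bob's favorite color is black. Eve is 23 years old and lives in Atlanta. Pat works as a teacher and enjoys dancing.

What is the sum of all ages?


37+64+23+60+29 = 213

213


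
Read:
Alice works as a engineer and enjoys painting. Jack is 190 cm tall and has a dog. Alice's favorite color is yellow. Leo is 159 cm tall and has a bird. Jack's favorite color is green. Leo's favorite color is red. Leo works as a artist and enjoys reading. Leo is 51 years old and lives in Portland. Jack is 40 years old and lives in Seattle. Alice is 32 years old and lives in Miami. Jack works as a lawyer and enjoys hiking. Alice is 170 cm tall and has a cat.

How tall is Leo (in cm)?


Leo is 159 cm tall

159


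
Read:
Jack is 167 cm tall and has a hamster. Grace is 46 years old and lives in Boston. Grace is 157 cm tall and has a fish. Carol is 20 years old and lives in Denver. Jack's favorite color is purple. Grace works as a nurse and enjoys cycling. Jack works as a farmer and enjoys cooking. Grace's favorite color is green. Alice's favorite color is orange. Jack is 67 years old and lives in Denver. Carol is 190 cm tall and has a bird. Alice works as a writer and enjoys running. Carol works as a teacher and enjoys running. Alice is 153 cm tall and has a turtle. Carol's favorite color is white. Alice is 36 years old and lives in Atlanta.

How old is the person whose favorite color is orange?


Person with favorite color=orange is Alice, age 36

36


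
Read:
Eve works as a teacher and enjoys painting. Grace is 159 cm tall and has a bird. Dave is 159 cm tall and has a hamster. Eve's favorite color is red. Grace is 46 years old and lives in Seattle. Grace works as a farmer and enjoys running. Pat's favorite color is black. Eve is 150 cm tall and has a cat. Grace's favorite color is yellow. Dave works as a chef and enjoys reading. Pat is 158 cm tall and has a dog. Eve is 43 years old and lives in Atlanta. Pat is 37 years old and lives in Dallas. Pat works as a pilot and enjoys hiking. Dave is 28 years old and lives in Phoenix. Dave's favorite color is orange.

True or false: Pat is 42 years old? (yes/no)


Pat is actually 37. no

no


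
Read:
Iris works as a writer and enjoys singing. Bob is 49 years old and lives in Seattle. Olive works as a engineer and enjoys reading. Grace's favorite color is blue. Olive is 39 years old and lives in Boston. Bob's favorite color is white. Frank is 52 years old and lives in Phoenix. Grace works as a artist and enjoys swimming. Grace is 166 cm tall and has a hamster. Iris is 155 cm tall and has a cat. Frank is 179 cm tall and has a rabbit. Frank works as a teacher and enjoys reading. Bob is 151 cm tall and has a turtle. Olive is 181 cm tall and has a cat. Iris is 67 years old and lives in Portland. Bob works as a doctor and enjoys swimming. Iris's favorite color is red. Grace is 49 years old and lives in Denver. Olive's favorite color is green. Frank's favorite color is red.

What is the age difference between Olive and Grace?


|39 - 49| = 10

10


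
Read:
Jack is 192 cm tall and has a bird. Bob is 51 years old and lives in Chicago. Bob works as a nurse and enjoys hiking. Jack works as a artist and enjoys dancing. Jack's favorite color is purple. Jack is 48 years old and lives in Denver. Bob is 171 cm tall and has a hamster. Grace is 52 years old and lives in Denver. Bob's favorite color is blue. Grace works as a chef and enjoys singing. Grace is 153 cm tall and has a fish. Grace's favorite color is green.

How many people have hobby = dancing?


Count: 1

1


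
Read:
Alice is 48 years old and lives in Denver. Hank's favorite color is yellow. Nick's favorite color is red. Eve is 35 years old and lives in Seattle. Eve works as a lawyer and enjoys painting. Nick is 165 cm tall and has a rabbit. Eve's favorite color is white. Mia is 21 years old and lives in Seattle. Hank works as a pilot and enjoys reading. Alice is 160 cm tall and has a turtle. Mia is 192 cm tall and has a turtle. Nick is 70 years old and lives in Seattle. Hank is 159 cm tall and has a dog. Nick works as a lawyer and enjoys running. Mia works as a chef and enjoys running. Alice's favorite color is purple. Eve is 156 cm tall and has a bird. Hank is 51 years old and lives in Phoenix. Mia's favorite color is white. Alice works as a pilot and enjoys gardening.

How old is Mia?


Mia is 21 years old

21


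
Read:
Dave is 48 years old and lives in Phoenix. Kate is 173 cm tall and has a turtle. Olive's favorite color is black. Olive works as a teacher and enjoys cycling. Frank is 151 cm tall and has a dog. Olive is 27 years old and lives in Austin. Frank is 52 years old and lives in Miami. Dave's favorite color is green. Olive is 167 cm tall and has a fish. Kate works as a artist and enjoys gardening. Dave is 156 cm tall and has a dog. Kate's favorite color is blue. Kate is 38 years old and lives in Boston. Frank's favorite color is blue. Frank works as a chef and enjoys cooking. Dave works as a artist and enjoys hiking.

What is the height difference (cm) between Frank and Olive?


|151 - 167| = 16

16


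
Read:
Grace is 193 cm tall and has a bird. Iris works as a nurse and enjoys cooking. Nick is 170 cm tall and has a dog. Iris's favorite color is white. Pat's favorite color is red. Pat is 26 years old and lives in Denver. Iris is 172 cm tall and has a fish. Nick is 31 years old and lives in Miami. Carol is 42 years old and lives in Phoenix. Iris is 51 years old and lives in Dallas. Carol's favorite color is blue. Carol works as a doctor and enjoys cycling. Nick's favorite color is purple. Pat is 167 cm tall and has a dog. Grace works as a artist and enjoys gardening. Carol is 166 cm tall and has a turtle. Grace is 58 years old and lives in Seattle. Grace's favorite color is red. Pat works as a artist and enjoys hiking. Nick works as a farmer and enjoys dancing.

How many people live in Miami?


Count in Miami: 1

1


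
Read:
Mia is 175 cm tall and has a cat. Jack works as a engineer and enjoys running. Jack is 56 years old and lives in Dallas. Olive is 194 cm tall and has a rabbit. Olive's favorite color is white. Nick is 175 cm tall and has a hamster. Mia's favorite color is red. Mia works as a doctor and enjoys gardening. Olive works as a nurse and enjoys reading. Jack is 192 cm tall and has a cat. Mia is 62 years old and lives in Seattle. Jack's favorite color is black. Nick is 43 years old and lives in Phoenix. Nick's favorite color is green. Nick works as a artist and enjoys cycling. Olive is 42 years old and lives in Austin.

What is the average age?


Sum=203, n=4, avg=50.75

50.75


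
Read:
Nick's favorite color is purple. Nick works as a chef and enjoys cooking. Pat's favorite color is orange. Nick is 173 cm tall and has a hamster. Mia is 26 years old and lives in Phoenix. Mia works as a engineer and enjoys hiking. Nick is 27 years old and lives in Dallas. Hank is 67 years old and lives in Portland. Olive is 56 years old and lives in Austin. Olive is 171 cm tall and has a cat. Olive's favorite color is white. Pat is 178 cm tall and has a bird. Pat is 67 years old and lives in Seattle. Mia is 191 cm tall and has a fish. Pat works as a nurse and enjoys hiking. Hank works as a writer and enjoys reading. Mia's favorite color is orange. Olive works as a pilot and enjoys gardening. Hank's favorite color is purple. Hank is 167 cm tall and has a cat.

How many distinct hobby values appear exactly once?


Unique hobby values: 3

3


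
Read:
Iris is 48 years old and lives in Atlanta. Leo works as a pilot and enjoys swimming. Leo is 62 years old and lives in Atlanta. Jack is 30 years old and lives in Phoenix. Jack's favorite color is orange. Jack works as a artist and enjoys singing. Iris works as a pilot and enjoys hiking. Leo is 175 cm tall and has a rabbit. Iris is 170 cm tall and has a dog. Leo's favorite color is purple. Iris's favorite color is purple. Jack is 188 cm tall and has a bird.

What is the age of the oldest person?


Oldest: Leo at 62

62


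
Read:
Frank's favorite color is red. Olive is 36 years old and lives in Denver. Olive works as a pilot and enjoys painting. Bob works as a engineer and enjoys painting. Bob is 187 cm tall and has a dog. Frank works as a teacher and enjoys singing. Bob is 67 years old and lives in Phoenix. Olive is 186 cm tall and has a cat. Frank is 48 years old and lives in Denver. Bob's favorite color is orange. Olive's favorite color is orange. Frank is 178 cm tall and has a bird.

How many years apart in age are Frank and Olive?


48 vs 36, diff = 12

12


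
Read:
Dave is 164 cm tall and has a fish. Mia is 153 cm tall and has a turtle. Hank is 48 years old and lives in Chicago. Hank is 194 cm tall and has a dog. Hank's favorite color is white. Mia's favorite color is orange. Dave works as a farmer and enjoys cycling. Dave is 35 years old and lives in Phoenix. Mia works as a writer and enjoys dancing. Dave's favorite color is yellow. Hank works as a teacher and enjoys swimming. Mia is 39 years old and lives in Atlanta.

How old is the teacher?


The teacher is Hank, age 48

48


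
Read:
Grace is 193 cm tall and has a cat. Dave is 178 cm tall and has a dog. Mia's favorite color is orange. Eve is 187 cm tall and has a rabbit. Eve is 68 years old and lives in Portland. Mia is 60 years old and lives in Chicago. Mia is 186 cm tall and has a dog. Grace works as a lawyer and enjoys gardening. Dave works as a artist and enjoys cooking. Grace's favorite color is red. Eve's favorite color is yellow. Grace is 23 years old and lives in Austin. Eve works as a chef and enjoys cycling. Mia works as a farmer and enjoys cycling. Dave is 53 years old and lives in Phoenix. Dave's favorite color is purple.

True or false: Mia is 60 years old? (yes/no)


Mia is actually 60. yes

yes


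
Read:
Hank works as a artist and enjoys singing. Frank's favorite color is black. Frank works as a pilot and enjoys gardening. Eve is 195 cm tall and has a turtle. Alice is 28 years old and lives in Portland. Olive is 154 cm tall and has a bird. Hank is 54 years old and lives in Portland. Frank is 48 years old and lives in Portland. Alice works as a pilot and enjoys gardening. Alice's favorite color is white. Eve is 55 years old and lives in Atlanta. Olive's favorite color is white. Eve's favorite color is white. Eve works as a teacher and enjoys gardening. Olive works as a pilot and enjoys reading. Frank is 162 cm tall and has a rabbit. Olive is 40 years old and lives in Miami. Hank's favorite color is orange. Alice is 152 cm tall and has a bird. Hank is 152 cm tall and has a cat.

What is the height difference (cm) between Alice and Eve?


|152 - 195| = 43

43


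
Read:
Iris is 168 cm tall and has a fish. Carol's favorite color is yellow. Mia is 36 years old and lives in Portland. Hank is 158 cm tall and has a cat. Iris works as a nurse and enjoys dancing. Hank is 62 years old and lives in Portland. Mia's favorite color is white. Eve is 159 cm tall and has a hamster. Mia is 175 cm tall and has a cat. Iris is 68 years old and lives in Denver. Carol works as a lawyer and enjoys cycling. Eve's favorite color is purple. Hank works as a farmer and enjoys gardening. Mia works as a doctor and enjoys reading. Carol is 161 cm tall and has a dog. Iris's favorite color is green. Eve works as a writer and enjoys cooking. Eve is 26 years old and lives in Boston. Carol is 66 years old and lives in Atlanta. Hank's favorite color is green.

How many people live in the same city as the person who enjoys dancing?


Person with hobby dancing is Iris, city Denver. Count = 1

1


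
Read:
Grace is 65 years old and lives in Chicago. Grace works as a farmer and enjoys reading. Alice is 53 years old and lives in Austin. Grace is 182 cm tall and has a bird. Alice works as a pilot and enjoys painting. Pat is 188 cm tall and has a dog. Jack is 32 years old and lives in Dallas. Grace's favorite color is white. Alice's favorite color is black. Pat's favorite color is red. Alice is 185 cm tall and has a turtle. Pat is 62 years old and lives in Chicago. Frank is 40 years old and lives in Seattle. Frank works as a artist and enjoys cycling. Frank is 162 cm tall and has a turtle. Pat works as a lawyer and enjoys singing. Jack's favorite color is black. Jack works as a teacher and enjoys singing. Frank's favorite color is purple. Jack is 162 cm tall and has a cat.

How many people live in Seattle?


Count in Seattle: 1

1


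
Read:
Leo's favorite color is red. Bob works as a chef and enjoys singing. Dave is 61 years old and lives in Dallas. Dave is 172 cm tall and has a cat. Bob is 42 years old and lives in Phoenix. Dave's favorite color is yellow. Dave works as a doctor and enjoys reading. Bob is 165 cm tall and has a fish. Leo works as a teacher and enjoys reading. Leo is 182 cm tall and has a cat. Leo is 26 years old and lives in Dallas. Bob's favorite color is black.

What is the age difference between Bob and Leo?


|42 - 26| = 16

16


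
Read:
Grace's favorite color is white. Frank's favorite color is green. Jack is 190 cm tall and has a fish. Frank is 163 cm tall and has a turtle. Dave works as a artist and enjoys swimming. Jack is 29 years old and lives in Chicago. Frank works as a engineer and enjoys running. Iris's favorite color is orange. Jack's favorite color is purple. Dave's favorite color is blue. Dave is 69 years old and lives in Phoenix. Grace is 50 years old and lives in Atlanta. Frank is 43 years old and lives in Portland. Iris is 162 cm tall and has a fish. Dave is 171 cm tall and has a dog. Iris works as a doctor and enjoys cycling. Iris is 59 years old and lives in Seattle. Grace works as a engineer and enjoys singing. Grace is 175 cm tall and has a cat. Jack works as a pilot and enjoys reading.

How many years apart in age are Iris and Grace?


59 vs 50, diff = 9

9


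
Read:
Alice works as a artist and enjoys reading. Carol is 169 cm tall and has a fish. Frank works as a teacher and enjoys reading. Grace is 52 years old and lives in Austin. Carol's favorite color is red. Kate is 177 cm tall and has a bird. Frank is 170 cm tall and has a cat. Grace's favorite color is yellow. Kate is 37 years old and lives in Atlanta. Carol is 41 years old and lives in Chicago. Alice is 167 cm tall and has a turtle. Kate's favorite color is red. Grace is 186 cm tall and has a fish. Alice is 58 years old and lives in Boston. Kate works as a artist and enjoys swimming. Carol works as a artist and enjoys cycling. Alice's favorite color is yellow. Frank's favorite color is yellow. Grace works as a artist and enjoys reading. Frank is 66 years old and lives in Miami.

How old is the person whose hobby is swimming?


Person with hobby=swimming is Kate, age 37

37


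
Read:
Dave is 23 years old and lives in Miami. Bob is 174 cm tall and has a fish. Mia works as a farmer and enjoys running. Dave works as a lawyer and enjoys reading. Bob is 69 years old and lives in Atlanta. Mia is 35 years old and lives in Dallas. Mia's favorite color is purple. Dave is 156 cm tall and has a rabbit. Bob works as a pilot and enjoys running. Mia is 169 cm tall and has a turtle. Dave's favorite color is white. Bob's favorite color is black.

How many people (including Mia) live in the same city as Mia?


Mia lives in Dallas. Count = 1

1


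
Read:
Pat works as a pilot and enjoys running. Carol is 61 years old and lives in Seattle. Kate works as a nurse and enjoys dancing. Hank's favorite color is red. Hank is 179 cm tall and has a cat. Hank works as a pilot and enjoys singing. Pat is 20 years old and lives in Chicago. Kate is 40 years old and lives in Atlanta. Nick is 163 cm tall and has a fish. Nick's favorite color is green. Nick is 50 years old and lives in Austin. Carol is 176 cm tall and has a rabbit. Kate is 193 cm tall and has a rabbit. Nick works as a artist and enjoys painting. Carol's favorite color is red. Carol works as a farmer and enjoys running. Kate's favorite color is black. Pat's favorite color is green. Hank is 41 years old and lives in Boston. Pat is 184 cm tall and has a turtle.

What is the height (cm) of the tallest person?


Tallest: Kate at 193 cm

193


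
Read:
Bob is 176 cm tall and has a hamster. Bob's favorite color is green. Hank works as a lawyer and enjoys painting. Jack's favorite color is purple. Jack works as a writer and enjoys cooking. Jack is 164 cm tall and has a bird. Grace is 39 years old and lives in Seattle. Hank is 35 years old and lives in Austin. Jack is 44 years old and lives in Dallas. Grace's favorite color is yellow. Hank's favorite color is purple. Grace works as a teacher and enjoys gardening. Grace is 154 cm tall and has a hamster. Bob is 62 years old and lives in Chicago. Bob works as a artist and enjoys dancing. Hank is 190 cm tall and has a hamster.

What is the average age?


Sum=180, n=4, avg=45

45


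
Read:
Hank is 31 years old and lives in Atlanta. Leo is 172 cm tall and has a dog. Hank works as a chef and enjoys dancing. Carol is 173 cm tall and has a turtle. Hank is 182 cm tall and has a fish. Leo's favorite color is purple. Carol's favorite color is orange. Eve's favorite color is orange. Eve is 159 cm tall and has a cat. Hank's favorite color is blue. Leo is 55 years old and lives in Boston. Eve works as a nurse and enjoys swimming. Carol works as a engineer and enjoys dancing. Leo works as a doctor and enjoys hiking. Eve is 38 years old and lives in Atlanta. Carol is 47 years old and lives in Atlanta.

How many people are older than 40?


Filter: 2

2


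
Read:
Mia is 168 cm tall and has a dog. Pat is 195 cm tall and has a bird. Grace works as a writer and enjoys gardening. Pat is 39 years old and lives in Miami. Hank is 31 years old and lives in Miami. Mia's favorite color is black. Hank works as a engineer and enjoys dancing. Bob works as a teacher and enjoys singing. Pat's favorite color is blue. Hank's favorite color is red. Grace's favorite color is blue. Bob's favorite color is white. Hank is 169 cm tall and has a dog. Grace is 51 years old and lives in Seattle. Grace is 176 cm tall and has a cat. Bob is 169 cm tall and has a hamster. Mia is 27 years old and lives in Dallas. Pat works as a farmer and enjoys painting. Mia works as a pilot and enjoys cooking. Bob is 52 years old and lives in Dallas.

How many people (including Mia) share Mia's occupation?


Mia is a pilot. Count = 1

1


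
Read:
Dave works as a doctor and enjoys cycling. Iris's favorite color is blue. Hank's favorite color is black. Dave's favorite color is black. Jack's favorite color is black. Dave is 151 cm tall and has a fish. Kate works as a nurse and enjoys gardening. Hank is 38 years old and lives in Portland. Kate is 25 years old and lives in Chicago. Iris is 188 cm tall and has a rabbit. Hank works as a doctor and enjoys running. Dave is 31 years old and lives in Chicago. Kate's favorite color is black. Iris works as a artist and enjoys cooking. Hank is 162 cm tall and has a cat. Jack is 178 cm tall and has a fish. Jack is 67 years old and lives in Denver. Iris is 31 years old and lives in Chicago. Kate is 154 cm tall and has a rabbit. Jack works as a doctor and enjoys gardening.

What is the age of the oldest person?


Oldest: Jack at 67

67


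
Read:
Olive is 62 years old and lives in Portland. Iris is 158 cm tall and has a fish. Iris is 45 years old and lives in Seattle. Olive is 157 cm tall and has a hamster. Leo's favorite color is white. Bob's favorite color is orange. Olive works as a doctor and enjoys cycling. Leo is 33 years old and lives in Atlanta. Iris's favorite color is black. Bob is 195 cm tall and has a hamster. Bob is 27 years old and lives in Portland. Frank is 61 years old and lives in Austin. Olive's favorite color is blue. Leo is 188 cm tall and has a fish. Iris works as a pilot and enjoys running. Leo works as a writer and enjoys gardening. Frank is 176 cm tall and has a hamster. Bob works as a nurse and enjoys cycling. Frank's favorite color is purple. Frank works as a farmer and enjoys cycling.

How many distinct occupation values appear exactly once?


Unique occupation values: 5

5


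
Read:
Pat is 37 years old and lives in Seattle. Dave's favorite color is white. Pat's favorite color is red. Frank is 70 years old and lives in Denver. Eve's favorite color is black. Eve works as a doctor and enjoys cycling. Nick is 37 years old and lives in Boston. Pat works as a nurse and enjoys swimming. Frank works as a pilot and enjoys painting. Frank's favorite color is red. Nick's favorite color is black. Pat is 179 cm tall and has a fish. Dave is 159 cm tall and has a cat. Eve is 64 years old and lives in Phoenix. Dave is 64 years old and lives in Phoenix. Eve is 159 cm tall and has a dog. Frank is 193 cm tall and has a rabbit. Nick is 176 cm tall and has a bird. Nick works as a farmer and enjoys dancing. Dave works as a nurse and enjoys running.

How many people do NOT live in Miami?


Not in Miami: 5

5


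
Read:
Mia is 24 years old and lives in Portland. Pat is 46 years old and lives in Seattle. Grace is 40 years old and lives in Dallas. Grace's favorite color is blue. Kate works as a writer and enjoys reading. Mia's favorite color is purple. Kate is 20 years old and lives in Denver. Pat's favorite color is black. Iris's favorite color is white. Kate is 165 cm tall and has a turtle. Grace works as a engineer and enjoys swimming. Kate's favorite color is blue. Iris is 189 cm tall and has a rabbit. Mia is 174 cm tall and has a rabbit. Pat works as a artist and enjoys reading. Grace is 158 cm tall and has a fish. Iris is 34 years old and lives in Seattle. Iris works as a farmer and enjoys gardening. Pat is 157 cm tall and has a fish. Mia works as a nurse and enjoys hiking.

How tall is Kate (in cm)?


Kate is 165 cm tall

165


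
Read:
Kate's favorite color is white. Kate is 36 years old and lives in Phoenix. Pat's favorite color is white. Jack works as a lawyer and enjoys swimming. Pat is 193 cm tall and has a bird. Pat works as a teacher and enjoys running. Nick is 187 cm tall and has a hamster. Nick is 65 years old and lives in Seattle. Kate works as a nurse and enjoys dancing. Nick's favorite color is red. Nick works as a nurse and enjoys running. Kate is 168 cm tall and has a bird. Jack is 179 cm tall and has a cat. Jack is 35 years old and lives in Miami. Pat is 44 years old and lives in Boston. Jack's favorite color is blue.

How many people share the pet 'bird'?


Count: 2

2


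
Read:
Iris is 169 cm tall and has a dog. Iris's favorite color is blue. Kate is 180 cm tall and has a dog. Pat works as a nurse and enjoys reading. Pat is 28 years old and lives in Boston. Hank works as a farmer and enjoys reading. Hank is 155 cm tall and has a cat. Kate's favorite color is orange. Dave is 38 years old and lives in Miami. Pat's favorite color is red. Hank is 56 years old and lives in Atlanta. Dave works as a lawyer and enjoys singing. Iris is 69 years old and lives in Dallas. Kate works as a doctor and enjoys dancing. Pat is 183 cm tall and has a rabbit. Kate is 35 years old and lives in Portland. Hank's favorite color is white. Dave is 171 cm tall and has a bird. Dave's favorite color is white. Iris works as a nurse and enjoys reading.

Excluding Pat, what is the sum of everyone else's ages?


Sum (excluding Pat): 198

198


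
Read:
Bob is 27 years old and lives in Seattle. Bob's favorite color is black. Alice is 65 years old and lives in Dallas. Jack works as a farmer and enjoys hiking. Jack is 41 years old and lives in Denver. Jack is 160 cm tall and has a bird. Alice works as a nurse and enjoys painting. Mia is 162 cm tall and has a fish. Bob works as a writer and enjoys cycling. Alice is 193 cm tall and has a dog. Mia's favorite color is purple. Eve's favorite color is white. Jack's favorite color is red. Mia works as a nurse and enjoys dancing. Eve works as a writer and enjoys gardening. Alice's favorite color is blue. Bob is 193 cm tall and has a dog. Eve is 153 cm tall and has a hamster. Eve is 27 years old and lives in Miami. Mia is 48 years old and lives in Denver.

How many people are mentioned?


People: Eve, Bob, Mia, Jack, Alice. Count = 5

5


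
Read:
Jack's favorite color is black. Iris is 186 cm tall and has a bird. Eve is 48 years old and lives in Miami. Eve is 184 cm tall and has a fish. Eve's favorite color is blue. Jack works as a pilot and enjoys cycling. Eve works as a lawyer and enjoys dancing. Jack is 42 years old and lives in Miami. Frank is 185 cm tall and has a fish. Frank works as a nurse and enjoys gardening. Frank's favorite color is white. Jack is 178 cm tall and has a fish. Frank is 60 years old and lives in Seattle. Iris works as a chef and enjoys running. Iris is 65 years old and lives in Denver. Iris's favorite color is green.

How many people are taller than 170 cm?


Taller than 170: 4

4


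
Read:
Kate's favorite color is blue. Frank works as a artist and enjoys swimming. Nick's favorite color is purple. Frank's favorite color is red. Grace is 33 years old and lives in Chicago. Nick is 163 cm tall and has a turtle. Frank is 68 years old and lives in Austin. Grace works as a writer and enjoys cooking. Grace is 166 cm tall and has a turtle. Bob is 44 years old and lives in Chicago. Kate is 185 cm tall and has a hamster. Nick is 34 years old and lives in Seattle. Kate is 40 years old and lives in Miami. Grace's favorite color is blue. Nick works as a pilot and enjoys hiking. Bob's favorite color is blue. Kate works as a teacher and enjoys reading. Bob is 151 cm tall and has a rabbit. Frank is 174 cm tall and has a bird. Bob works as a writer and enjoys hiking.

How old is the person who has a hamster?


Person with hamster is Kate, age 40

40


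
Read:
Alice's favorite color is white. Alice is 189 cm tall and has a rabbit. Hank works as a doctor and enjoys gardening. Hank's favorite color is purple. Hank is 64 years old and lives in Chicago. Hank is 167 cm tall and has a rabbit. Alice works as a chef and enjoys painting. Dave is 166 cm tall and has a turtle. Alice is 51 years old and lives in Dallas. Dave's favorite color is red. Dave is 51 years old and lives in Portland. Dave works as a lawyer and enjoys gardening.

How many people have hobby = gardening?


Count: 2

2


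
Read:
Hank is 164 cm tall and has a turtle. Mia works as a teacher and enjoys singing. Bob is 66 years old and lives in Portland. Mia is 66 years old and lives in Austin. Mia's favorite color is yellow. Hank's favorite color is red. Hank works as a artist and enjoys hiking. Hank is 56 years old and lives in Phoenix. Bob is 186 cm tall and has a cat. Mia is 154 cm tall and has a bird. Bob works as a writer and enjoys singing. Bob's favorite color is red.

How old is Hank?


Hank is 56 years old

56


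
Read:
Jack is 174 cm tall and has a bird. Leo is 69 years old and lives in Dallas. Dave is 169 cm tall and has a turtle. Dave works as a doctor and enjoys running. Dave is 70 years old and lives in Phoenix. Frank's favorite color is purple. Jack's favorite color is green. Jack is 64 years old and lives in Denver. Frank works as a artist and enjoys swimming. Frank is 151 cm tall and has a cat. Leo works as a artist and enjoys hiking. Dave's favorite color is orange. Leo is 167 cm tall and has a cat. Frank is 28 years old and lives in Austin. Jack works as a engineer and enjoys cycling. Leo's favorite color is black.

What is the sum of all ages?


69+64+70+28 = 231

231


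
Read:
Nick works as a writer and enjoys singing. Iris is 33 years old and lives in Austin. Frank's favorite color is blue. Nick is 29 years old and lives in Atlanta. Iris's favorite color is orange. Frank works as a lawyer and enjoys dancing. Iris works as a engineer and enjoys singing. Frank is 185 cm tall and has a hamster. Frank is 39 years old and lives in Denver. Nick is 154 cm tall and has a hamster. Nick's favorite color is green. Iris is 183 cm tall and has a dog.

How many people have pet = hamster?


Count: 2

2


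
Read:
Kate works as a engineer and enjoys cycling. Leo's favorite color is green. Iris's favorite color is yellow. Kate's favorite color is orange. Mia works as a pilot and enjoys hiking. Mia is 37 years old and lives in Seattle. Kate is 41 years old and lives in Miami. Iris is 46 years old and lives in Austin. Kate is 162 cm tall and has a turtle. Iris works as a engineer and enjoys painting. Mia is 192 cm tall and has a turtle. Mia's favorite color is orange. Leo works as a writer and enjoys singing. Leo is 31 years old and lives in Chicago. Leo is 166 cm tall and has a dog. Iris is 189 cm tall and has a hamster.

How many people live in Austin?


Count in Austin: 1

1


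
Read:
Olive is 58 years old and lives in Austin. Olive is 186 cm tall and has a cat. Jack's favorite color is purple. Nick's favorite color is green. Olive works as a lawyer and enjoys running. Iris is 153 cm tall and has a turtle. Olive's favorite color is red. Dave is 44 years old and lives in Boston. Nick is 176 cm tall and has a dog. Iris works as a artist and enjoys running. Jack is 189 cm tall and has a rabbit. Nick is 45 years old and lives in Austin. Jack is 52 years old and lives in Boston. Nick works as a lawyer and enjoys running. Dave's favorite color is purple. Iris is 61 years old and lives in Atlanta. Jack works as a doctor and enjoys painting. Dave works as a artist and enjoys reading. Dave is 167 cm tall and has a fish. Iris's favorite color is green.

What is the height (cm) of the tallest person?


Tallest: Jack at 189 cm

189


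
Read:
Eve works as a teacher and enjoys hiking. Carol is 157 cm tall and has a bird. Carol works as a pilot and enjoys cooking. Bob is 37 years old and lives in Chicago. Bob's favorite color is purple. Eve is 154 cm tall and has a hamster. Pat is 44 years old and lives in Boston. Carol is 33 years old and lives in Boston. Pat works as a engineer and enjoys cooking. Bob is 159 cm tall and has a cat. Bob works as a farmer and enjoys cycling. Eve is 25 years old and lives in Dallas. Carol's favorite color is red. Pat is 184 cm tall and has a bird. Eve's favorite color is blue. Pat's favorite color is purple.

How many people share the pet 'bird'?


Count: 2

2


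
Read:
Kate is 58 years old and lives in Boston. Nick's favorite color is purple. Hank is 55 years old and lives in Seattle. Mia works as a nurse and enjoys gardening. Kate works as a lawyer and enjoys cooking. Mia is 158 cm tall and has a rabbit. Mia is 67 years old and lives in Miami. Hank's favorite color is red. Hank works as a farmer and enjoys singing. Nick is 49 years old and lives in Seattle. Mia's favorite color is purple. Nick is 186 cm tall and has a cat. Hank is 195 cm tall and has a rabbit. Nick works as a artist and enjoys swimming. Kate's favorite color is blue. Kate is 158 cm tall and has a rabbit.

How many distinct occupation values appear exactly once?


Unique occupation values: 4

4


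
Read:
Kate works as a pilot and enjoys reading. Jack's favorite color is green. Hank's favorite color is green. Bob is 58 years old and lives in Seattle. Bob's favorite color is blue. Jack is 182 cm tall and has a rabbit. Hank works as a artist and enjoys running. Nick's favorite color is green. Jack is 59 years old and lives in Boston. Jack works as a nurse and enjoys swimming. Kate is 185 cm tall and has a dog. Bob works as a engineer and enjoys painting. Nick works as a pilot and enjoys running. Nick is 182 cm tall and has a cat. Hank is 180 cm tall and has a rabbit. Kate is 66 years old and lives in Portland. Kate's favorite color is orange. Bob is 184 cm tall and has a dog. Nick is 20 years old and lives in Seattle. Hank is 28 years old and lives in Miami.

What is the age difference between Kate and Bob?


|66 - 58| = 8

8
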